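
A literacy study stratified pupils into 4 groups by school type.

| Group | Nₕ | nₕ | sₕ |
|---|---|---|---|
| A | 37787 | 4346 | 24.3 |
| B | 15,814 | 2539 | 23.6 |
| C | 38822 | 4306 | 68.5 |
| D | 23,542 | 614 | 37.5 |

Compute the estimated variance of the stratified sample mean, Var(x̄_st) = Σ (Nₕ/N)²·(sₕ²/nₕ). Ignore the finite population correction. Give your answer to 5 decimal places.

N = 115965. Term for each stratum: Wₕ²sₕ²/nₕ.
Var(x̄_st) = 0.01442626 + 0.00407935 + 0.12212626 + 0.09439022 = 0.23502209 → 0.23502.

0.23502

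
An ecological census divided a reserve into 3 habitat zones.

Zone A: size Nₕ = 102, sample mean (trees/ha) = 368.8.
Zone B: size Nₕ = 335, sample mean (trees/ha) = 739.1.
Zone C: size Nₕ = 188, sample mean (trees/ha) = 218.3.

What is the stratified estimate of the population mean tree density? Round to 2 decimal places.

N = 102 + 335 + 188 = 625.
The stratified mean weights each stratum mean by its population share Nₕ/N.
Σ Nₕx̄ₕ = 102·368.8 + 335·739.1 + 188·218.3 = 37617.6 + 247598.5 + 41040.4 = 326256.5.
Divide by N: 326256.5 / 625 = 522.0104 → 522.01.

522.01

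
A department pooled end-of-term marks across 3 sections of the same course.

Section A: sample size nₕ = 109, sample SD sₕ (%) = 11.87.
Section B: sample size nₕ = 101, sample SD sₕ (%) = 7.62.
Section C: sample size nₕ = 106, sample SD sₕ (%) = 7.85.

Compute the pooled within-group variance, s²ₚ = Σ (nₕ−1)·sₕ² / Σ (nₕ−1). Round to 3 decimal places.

Degrees of freedom: 108 + 100 + 105 = 313.
Σ(nₕ−1)sₕ² = 108·140.8969 + 100·58.0644 + 105·61.6225 = 27493.6677.
s²ₚ = 27493.6677 / 313 = 87.83919... → 87.839.

87.839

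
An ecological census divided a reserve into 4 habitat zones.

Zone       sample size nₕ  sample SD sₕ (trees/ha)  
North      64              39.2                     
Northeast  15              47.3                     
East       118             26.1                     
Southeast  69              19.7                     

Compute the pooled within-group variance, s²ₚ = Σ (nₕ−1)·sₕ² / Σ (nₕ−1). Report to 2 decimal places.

893.98

North: (64−1)·39.2² = 63·1536.64 = 96808.32
Northeast: (15−1)·47.3² = 14·2237.29 = 31322.06
East: (118−1)·26.1² = 117·681.21 = 79701.57
Southeast: (69−1)·19.7² = 68·388.09 = 26390.12
Numerator = 234222.07; denominator = Σ(nₕ−1) = 262.
s²ₚ = 234222.07/262 = 893.9774... → 893.98.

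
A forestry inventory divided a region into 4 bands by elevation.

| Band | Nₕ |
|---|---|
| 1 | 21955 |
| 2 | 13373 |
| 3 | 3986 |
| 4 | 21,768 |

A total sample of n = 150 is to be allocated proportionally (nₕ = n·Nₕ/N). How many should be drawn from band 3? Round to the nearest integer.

Share of band 3 = 3986/61082 = 0.06526.
Allocate 150 × 0.06526 = 9.788... → 10.

10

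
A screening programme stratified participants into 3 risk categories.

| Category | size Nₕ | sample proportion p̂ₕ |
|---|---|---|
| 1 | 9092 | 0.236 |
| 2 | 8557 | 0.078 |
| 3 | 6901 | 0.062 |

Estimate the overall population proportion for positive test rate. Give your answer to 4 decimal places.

0.1320

N = 9092 + 8557 + 6901 = 24550.
Overall proportion = Σ (Nₕ/N)·p̂ₕ.
Σ Nₕp̂ₕ = 2145.712 + 667.446 + 427.862 = 3241.02.
3241.02 / 24550 = 0.132017... → 0.1320.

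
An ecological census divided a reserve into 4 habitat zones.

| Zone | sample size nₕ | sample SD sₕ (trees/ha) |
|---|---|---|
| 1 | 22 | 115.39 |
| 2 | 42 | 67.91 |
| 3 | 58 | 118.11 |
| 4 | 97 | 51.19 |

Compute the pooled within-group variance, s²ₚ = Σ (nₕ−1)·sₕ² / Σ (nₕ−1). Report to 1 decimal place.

7048.4

Degrees of freedom: 21 + 41 + 57 + 96 = 215.
Σ(nₕ−1)sₕ² = 21·13314.8521 + 41·4611.7681 + 57·13949.9721 + 96·2620.4161 = 1515402.7415.
s²ₚ = 1515402.7415 / 215 = 7048.385... → 7048.4.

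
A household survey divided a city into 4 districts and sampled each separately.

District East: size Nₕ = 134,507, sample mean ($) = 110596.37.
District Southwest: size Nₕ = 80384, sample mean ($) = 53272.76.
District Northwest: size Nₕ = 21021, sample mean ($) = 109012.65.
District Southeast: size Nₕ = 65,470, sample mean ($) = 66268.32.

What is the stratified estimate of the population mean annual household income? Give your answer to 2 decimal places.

N = 301382; weights Wₕ = Nₕ/N = (0.4463, 0.2667, 0.0697, 0.2172).
x̄_st = Σ Wₕ·x̄ₕ = 0.4463·110596.37 + 0.2667·53272.76 + 0.0697·109012.65 + 0.2172·66268.32 ≈ 85567.1716...
→ 85567.17.

85567.17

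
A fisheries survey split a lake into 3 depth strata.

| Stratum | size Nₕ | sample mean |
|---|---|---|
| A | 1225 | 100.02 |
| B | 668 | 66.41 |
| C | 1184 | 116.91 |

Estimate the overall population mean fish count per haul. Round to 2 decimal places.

x̄_st = (Σ Nₕx̄ₕ) / (Σ Nₕ) = (1225·100.02 + 668·66.41 + 1184·116.91) / 3077
= 305307.82 / 3077 = 99.2226... → 99.22.

99.22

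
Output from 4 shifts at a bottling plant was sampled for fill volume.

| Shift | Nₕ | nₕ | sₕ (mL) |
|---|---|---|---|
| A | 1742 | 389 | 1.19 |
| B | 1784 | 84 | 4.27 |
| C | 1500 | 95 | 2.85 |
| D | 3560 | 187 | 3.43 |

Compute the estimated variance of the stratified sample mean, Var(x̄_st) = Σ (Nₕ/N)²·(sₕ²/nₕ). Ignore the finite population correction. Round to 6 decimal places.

0.022946

N = 8586. Term for each stratum: Wₕ²sₕ²/nₕ.
Var(x̄_st) = 0.000149851 + 0.009370967 + 0.002609557 + 0.010815955 = 0.022946330 → 0.022946.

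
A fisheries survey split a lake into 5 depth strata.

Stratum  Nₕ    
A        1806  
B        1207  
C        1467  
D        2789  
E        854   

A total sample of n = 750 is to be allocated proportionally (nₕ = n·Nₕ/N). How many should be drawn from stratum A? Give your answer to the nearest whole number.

Share of stratum A = 1806/8123 = 0.22233.
Allocate 750 × 0.22233 = 166.749... → 167.

167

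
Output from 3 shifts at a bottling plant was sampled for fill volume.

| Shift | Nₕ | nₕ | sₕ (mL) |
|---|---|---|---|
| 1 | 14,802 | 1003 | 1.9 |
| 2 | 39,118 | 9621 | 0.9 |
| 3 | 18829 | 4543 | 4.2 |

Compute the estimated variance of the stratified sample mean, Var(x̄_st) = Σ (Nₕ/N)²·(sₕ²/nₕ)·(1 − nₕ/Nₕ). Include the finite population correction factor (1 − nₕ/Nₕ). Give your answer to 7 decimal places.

N = 72749. Term for each stratum: Wₕ²sₕ²/nₕ·(1−nₕ/Nₕ).
Var(x̄_st) = 0.0001389058 + 0.0000183555 + 0.0001973512 = 0.0003546124 → 0.0003546.

0.0003546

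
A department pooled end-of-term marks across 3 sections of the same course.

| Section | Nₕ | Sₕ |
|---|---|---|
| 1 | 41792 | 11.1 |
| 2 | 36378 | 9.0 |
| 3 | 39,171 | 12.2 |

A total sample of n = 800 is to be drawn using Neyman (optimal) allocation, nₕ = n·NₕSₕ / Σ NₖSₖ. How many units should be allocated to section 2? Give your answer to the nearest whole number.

1: NₕSₕ = 41792·11.1 = 463891.2
2: NₕSₕ = 36378·9.0 = 327402
3: NₕSₕ = 39171·12.2 = 477886.2
Σ NₕSₕ = 1269179.4.
n_2 = 800·327402/1269179.4 = 206.371... → 206.

206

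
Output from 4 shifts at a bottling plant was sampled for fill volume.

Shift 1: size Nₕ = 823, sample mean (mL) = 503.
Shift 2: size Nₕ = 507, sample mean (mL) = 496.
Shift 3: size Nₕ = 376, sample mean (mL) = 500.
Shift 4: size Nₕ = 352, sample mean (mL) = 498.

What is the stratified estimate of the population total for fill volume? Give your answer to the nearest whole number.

1028737

Population total = Σ Nₕ·x̄ₕ (each stratum's size times its mean).
823·503 + 507·496 + 376·500 + 352·498 = 413969 + 251472 + 188000 + 175296 = 1028737.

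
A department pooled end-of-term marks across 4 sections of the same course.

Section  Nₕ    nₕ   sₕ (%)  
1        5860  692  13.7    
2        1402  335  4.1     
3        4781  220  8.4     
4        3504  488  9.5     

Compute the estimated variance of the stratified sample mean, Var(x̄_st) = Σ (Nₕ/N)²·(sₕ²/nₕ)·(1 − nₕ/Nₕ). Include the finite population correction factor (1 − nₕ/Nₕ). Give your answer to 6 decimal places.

N = 15547; Wₕ = Nₕ/N.
section 1: (5860/15547)²·13.7²/692·(1 − 692/5860) = 0.033983019
section 2: (1402/15547)²·4.1²/335·(1 − 335/1402) = 0.000310558
section 3: (4781/15547)²·8.4²/220·(1 − 220/4781) = 0.028934868
section 4: (3504/15547)²·9.5²/488·(1 − 488/3504) = 0.008085923
Sum = 0.071314369 → 0.071314.

0.071314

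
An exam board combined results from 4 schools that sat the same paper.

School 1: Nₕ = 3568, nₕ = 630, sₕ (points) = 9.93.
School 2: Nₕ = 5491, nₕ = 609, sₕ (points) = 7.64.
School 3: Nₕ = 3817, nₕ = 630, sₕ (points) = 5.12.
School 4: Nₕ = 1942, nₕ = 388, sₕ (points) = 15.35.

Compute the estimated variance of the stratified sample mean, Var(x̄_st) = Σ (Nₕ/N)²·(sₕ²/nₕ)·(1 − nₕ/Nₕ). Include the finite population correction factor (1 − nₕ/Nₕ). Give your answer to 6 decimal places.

0.029826

N = 14818; Wₕ = Nₕ/N.
school 1: (3568/14818)²·9.93²/630·(1 − 630/3568) = 0.007472319
school 2: (5491/14818)²·7.64²/609·(1 − 609/5491) = 0.011701444
school 3: (3817/14818)²·5.12²/630·(1 − 630/3817) = 0.002305284
school 4: (1942/14818)²·15.35²/388·(1 − 388/1942) = 0.008346533
Sum = 0.029825580 → 0.029826.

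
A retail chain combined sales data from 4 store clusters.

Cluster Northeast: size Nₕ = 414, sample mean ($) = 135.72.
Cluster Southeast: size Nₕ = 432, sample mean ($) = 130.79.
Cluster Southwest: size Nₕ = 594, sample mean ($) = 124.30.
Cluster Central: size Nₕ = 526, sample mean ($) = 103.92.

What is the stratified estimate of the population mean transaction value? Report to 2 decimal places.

122.68

N = 414 + 432 + 594 + 526 = 1966.
The stratified mean weights each stratum mean by its population share Nₕ/N.
Σ Nₕx̄ₕ = 414·135.72 + 432·130.79 + 594·124.30 + 526·103.92 = 56188.08 + 56501.28 + 73834.2 + 54661.92 = 241185.48.
Divide by N: 241185.48 / 1966 = 122.6783... → 122.68.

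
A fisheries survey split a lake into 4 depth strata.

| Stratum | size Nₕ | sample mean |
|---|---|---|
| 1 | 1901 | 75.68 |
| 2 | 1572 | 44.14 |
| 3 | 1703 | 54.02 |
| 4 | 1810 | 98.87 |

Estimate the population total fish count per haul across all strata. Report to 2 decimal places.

484206.52

1: 1901·75.68 = 143867.68
2: 1572·44.14 = 69388.08
3: 1703·54.02 = 91996.06
4: 1810·98.87 = 178954.7
τ̂ = Σ Nₕx̄ₕ = 484206.52.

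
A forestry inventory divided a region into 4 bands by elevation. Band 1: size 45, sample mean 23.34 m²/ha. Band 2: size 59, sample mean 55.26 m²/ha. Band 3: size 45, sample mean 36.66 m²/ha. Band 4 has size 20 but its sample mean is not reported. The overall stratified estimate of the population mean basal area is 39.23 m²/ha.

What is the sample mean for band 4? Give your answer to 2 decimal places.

Σ Nₕx̄ₕ = N·μ, so 20·x̄_4 = 169·39.23 − (45·23.34 + 59·55.26 + 45·36.66).
= 6629.87 − 5960.34 = 669.53.
x̄_4 = 669.53 / 20 = 33.4765 → 33.48.

33.48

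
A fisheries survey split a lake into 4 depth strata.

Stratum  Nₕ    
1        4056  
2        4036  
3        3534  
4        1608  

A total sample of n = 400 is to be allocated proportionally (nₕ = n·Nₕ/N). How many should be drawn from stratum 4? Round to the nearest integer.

49

N = 4056 + 4036 + 3534 + 1608 = 13234.
n_4 = 400·1608/13234 = 48.602... → 49.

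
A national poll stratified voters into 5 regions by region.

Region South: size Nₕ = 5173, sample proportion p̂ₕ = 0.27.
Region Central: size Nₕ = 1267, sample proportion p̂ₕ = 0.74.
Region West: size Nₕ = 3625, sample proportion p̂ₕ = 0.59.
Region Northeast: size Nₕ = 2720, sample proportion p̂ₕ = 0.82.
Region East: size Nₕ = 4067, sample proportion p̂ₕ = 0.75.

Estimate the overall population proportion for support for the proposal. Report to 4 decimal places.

0.5788

Wₕ = Nₕ/N with N = 16852: 0.3070, 0.0752, 0.2151, 0.1614, 0.2413.
p̂_st = 0.3070·0.27 + 0.0752·0.74 + 0.2151·0.59 + 0.1614·0.82 + 0.2413·0.75 ≈ 0.578785... → 0.5788.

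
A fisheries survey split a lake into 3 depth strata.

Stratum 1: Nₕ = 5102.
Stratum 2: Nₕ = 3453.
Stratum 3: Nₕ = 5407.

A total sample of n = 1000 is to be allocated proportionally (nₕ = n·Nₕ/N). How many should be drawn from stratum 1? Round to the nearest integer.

365

Share of stratum 1 = 5102/13962 = 0.36542.
Allocate 1000 × 0.36542 = 365.420... → 365.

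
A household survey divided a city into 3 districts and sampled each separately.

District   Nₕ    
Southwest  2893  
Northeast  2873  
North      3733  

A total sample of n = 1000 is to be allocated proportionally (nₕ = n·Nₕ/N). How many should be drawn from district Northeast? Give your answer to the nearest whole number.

302

N = 2893 + 2873 + 3733 = 9499.
n_Northeast = 1000·2873/9499 = 302.453... → 302.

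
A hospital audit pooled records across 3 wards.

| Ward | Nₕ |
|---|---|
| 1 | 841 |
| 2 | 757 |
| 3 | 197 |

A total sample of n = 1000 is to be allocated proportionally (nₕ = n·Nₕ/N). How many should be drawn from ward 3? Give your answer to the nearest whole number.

N = 841 + 757 + 197 = 1795.
n_3 = 1000·197/1795 = 109.749... → 110.

110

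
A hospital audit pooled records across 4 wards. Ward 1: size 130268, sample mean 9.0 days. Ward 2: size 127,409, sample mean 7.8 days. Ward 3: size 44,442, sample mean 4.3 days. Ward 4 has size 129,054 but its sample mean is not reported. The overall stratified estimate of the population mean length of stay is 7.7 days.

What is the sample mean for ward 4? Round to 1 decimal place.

Σ Nₕx̄ₕ = N·μ, so 129054·x̄_4 = 431173·7.7 − (130268·9.0 + 127409·7.8 + 44442·4.3).
= 3320032.1 − 2357302.8 = 962729.3.
x̄_4 = 962729.3 / 129054 = 7.460... → 7.5.

7.5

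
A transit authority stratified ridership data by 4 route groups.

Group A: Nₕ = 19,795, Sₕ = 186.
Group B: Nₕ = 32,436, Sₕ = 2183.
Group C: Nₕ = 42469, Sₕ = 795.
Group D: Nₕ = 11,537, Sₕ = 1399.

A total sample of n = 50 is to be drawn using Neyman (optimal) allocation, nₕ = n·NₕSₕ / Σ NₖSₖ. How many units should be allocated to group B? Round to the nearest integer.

28

A: NₕSₕ = 19795·186 = 3681870
B: NₕSₕ = 32436·2183 = 70807788
C: NₕSₕ = 42469·795 = 33762855
D: NₕSₕ = 11537·1399 = 16140263
Σ NₕSₕ = 124392776.
n_B = 50·70807788/124392776 = 28.461... → 28.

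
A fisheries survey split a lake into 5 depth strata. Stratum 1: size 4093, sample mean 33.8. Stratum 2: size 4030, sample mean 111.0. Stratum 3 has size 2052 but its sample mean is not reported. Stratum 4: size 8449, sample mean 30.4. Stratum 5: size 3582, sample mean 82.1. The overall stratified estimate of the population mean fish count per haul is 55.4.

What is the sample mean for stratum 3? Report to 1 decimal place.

Σ Nₕx̄ₕ = N·μ, so 2052·x̄_3 = 22206·55.4 − (4093·33.8 + 4030·111.0 + 8449·30.4 + 3582·82.1).
= 1230212.4 − 1136605.2 = 93607.2.
x̄_3 = 93607.2 / 2052 = 45.618... → 45.6.

45.6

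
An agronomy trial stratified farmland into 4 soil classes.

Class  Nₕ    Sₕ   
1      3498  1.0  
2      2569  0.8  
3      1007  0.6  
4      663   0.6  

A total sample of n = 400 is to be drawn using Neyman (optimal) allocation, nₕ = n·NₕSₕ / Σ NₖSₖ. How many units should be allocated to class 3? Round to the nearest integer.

Σ NₕSₕ = 3498·1.0 + 2569·0.8 + 1007·0.6 + 663·0.6 = 6555.2.
Share for 3: 604.2/6555.2 = 0.09217.
n_3 = 400 × 0.09217 = 36.868... → 37.

37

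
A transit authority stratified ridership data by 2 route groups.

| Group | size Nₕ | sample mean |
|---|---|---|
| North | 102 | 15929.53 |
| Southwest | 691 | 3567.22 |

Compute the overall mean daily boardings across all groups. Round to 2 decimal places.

5157.33

N = 793; weights Wₕ = Nₕ/N = (0.1286, 0.8714).
x̄_st = Σ Wₕ·x̄ₕ = 0.1286·15929.53 + 0.8714·3567.22 ≈ 5157.3280...
→ 5157.33.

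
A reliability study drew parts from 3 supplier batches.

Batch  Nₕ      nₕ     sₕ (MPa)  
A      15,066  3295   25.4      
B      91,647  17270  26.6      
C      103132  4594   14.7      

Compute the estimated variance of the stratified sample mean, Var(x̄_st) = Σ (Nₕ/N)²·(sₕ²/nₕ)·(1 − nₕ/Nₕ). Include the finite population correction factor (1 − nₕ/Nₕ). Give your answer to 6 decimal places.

0.017986

N = 209845; Wₕ = Nₕ/N.
batch A: (15066/209845)²·25.4²/3295·(1 − 3295/15066) = 0.000788544
batch B: (91647/209845)²·26.6²/17270·(1 − 17270/91647) = 0.006342064
batch C: (103132/209845)²·14.7²/4594·(1 − 4594/103132) = 0.010855344
Sum = 0.017985952 → 0.017986.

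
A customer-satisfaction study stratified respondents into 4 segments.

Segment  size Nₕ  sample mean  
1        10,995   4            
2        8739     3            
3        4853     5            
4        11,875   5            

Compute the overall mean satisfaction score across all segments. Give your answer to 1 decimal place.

N = 36462; weights Wₕ = Nₕ/N = (0.3015, 0.2397, 0.1331, 0.3257).
x̄_st = Σ Wₕ·x̄ₕ = 0.3015·4 + 0.2397·3 + 0.1331·5 + 0.3257·5 ≈ 4.219...
→ 4.2.

4.2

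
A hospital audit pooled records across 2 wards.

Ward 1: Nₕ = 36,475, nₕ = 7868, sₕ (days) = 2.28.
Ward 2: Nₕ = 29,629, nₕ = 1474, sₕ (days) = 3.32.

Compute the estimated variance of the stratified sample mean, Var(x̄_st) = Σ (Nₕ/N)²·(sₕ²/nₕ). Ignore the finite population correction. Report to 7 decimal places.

N = 66104; Wₕ = Nₕ/N.
ward 1: (36475/66104)²·2.28²/7868 = 0.0002011595
ward 2: (29629/66104)²·3.32²/1474 = 0.0015023018
Sum = 0.0017034613 → 0.0017035.

0.0017035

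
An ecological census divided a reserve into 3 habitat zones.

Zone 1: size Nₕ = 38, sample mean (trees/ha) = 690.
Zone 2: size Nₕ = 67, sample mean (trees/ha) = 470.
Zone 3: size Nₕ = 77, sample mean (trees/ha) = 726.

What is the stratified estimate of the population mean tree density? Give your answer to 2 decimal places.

N = 38 + 67 + 77 = 182.
The stratified mean weights each stratum mean by its population share Nₕ/N.
Σ Nₕx̄ₕ = 38·690 + 67·470 + 77·726 = 26220 + 31490 + 55902 = 113612.
Divide by N: 113612 / 182 = 624.2418... → 624.24.

624.24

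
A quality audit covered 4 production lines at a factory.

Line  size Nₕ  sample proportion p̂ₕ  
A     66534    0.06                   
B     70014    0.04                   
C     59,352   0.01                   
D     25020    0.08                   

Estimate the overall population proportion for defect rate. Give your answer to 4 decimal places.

0.0425

N = 66534 + 70014 + 59352 + 25020 = 220920.
Overall proportion = Σ (Nₕ/N)·p̂ₕ.
Σ Nₕp̂ₕ = 3992.04 + 2800.56 + 593.52 + 2001.6 = 9387.72.
9387.72 / 220920 = 0.042494... → 0.0425.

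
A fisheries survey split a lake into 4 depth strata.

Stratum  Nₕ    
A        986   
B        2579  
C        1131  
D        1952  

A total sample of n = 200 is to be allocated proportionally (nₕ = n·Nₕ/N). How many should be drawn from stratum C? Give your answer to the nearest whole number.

Share of stratum C = 1131/6648 = 0.17013.
Allocate 200 × 0.17013 = 34.025... → 34.

34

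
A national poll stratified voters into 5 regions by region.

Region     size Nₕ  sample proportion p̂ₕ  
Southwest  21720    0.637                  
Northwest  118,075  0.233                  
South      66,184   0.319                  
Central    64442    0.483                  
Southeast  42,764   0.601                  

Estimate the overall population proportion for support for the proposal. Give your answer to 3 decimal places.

0.381

N = 21720 + 118075 + 66184 + 64442 + 42764 = 313185.
Overall proportion = Σ (Nₕ/N)·p̂ₕ.
Σ Nₕp̂ₕ = 13835.64 + 27511.475 + 21112.696 + 31125.486 + 25701.164 = 119286.461.
119286.461 / 313185 = 0.38088... → 0.381.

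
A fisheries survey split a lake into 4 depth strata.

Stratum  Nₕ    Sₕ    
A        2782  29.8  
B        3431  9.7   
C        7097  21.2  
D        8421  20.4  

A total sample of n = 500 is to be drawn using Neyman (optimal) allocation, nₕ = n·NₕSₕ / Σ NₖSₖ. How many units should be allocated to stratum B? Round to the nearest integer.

38

A: NₕSₕ = 2782·29.8 = 82903.6
B: NₕSₕ = 3431·9.7 = 33280.7
C: NₕSₕ = 7097·21.2 = 150456.4
D: NₕSₕ = 8421·20.4 = 171788.4
Σ NₕSₕ = 438429.1.
n_B = 500·33280.7/438429.1 = 37.954... → 38.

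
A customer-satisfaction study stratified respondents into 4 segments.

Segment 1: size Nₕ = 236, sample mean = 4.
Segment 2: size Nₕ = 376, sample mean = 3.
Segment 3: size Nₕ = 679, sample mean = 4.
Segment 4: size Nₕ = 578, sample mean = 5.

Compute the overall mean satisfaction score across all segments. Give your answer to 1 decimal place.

N = 236 + 376 + 679 + 578 = 1869.
The stratified mean weights each stratum mean by its population share Nₕ/N.
Σ Nₕx̄ₕ = 236·4 + 376·3 + 679·4 + 578·5 = 944 + 1128 + 2716 + 2890 = 7678.
Divide by N: 7678 / 1869 = 4.108... → 4.1.

4.1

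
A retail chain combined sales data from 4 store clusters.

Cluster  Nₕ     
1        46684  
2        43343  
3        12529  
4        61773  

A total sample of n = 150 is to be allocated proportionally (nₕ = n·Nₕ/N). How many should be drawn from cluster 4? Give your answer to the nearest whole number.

Share of cluster 4 = 61773/164329 = 0.37591.
Allocate 150 × 0.37591 = 56.387... → 56.

56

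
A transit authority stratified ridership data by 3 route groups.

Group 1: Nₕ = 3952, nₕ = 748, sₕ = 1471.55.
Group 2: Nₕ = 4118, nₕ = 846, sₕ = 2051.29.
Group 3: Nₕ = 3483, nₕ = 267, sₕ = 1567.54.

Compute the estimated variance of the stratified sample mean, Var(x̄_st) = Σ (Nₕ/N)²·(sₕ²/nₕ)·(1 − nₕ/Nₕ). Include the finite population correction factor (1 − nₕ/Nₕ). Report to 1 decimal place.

1549.1

N = 11553; Wₕ = Nₕ/N.
group 1: (3952/11553)²·1471.55²/748·(1 − 748/3952) = 274.6429
group 2: (4118/11553)²·2051.29²/846·(1 − 846/4118) = 502.1042
group 3: (3483/11553)²·1567.54²/267·(1 − 267/3483) = 772.3355
Sum = 1549.0825 → 1549.1.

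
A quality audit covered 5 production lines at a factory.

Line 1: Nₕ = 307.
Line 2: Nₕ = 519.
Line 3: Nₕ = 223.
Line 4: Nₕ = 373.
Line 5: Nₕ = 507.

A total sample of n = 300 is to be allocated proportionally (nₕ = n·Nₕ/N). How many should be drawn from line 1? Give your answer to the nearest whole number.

48

N = 307 + 519 + 223 + 373 + 507 = 1929.
n_1 = 300·307/1929 = 47.745... → 48.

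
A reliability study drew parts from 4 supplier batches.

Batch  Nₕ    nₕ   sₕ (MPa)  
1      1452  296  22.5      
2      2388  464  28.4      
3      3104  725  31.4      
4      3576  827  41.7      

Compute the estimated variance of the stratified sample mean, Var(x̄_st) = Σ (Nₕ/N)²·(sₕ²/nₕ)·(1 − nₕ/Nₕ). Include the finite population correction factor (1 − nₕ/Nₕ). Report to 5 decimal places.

N = 10520. Term for each stratum: Wₕ²sₕ²/nₕ·(1−nₕ/Nₕ).
Var(x̄_st) = 0.02593978 + 0.07216500 + 0.09074150 + 0.18677011 = 0.37561639 → 0.37562.

0.37562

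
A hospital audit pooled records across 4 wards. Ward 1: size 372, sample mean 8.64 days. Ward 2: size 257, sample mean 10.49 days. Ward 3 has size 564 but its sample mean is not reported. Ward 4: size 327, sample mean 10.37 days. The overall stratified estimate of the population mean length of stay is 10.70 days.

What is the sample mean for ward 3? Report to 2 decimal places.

12.35

N = 372 + 257 + 564 + 327 = 1520.
Overall total = μ·N = 10.70·1520 = 16264.
Subtract the known strata: 372·8.64 + 257·10.49 + 327·10.37 = 9301.
Remaining total for ward 3: 16264 − 9301 = 6963.
Divide by its size: 6963 / 564 = 12.3457... → 12.35.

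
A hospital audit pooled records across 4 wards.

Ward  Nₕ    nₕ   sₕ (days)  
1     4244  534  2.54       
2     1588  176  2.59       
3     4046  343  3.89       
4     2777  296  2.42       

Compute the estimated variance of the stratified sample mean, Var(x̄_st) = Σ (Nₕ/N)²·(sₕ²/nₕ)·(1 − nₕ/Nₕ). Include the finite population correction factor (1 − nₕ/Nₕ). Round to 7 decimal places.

N = 12655; Wₕ = Nₕ/N.
ward 1: (4244/12655)²·2.54²/534·(1 − 534/4244) = 0.0011878214
ward 2: (1588/12655)²·2.59²/176·(1 − 176/1588) = 0.0005336392
ward 3: (4046/12655)²·3.89²/343·(1 − 343/4046) = 0.0041272462
ward 4: (2777/12655)²·2.42²/296·(1 − 296/2777) = 0.0008511721
Sum = 0.0066998789 → 0.0066999.

0.0066999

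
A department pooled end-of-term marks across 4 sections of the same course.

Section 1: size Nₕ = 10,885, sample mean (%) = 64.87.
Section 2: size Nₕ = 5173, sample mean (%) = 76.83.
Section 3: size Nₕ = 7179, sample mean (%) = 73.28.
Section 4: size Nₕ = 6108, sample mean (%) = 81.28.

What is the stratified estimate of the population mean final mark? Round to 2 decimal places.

N = 10885 + 5173 + 7179 + 6108 = 29345.
Weight each subgroup mean by Nₕ/N and sum.
Σ Nₕx̄ₕ = 10885·64.87 + 5173·76.83 + 7179·73.28 + 6108·81.28 = 706109.95 + 397441.59 + 526077.12 + 496458.24 = 2126086.9.
Divide by N: 2126086.9 / 29345 = 72.4514... → 72.45.

72.45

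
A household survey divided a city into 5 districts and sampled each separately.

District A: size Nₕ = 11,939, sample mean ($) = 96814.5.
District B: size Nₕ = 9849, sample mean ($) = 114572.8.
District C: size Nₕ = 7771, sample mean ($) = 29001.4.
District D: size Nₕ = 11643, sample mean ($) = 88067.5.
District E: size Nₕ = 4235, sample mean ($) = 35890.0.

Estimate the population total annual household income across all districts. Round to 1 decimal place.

3687029754.6

Estimate total by summing Nₕ·x̄ₕ over strata.
11939·96814.5 + 9849·114572.8 + 7771·29001.4 + 11643·88067.5 + 4235·35890.0 = 1155868315.5 + 1128427507.2 + 225369879.4 + 1025369902.5 + 151994150 = 3687029754.6.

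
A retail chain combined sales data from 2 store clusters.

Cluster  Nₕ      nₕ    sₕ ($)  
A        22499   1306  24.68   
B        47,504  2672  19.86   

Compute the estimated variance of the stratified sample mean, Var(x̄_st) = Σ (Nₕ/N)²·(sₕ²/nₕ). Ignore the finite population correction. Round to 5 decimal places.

N = 70003; Wₕ = Nₕ/N.
cluster A: (22499/70003)²·24.68²/1306 = 0.04817706
cluster B: (47504/70003)²·19.86²/2672 = 0.06797498
Sum = 0.11615204 → 0.11615.

0.11615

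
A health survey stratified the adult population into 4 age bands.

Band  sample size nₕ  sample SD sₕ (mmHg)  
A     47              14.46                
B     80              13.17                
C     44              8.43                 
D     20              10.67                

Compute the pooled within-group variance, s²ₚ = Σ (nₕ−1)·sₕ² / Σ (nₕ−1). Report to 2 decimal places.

Degrees of freedom: 46 + 79 + 43 + 19 = 187.
Σ(nₕ−1)sₕ² = 46·209.0916 + 79·173.4489 + 43·71.0649 + 19·113.8489 = 28539.5965.
s²ₚ = 28539.5965 / 187 = 152.6182... → 152.62.

152.62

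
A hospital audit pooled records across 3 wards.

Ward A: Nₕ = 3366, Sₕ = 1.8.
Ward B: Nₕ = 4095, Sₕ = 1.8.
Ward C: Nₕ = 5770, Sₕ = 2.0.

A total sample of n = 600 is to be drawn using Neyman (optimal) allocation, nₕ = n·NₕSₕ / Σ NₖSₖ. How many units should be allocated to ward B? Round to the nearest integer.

177

Σ NₕSₕ = 3366·1.8 + 4095·1.8 + 5770·2.0 = 24969.8.
Share for B: 7371/24969.8 = 0.29520.
n_B = 600 × 0.29520 = 177.118... → 177.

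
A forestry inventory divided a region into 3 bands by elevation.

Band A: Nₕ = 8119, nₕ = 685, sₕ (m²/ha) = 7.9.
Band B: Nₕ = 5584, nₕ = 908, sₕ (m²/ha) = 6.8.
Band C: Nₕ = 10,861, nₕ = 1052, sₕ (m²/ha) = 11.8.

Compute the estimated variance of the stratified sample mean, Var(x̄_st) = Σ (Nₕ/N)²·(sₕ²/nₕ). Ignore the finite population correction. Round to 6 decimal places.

0.038461

N = 24564; Wₕ = Nₕ/N.
band A: (8119/24564)²·7.9²/685 = 0.009953378
band B: (5584/24564)²·6.8²/908 = 0.002631629
band C: (10861/24564)²·11.8²/1052 = 0.025875558
Sum = 0.038460565 → 0.038461.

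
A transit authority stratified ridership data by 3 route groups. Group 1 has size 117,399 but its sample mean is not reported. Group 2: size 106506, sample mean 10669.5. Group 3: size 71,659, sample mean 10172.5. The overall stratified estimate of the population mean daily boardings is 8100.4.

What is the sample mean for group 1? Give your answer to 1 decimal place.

4504.9

Σ Nₕx̄ₕ = N·μ, so 117399·x̄_1 = 295564·8100.4 − (106506·10669.5 + 71659·10172.5).
= 2394186625.6 − 1865316944.5 = 528869681.1.
x̄_1 = 528869681.1 / 117399 = 4504.891... → 4504.9.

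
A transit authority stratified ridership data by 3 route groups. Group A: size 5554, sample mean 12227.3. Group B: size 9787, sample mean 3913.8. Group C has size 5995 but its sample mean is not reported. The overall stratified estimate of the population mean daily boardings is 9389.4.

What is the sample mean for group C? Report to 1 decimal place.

Σ Nₕx̄ₕ = N·μ, so 5995·x̄_C = 21336·9389.4 − (5554·12227.3 + 9787·3913.8).
= 200332238.4 − 106214784.8 = 94117453.6.
x̄_C = 94117453.6 / 5995 = 15699.325... → 15699.3.

15699.3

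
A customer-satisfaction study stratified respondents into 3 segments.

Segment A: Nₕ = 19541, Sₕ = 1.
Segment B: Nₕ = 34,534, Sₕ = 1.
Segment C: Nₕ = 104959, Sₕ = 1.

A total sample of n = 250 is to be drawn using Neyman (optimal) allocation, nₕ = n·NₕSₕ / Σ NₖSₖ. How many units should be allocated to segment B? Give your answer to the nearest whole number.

54

A: NₕSₕ = 19541·1 = 19541
B: NₕSₕ = 34534·1 = 34534
C: NₕSₕ = 104959·1 = 104959
Σ NₕSₕ = 159034.
n_B = 250·34534/159034 = 54.287... → 54.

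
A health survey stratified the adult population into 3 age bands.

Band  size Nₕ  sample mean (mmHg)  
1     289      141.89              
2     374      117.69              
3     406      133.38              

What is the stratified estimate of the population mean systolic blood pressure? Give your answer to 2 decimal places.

x̄_st = (Σ Nₕx̄ₕ) / (Σ Nₕ) = (289·141.89 + 374·117.69 + 406·133.38) / 1069
= 139174.55 / 1069 = 130.1913... → 130.19.

130.19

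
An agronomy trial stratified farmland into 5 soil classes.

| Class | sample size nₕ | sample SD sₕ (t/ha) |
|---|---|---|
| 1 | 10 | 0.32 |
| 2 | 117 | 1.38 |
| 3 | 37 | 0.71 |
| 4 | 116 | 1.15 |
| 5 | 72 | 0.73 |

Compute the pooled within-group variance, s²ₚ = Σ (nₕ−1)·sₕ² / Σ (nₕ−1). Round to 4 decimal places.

1: (10−1)·0.32² = 9·0.1024 = 0.9216
2: (117−1)·1.38² = 116·1.9044 = 220.9104
3: (37−1)·0.71² = 36·0.5041 = 18.1476
4: (116−1)·1.15² = 115·1.3225 = 152.0875
5: (72−1)·0.73² = 71·0.5329 = 37.8359
Numerator = 429.903; denominator = Σ(nₕ−1) = 347.
s²ₚ = 429.903/347 = 1.238914... → 1.2389.

1.2389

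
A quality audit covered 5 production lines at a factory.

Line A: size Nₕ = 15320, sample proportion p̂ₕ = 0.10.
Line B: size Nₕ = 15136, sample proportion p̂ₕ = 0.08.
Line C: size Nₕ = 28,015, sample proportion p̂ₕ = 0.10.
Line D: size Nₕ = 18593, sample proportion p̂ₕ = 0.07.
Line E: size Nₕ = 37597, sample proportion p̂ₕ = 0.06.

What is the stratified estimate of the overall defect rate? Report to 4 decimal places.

Wₕ = Nₕ/N with N = 114661: 0.1336, 0.1320, 0.2443, 0.1622, 0.3279.
p̂_st = 0.1336·0.10 + 0.1320·0.08 + 0.2443·0.10 + 0.1622·0.07 + 0.3279·0.06 ≈ 0.079379... → 0.0794.

0.0794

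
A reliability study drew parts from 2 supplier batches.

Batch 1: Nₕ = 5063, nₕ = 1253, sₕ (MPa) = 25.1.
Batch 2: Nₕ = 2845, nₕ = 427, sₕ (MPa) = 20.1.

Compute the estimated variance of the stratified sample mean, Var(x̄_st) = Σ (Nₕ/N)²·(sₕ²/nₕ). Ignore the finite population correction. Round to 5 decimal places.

N = 7908. Term for each stratum: Wₕ²sₕ²/nₕ.
Var(x̄_st) = 0.20610043 + 0.12246034 = 0.32856077 → 0.32856.

0.32856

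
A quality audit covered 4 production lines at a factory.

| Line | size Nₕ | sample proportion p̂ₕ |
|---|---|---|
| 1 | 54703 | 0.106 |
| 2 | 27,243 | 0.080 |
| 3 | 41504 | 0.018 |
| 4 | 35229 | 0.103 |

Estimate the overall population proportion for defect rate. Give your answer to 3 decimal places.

0.078

Wₕ = Nₕ/N with N = 158679: 0.3447, 0.1717, 0.2616, 0.2220.
p̂_st = 0.3447·0.106 + 0.1717·0.080 + 0.2616·0.018 + 0.2220·0.103 ≈ 0.07785... → 0.078.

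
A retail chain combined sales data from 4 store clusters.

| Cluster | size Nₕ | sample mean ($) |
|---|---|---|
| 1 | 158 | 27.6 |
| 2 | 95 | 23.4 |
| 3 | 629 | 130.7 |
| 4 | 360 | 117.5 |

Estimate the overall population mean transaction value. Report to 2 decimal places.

105.55

x̄_st = (Σ Nₕx̄ₕ) / (Σ Nₕ) = (158·27.6 + 95·23.4 + 629·130.7 + 360·117.5) / 1242
= 131094.1 / 1242 = 105.5508... → 105.55.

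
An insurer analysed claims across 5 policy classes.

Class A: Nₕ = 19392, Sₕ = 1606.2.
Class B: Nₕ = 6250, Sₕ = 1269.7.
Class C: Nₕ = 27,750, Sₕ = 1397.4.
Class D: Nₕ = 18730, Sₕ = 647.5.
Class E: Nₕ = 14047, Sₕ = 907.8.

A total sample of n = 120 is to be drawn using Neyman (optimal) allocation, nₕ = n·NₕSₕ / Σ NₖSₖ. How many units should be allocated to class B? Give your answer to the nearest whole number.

9

Σ NₕSₕ = 19392·1606.2 + 6250·1269.7 + 27750·1397.4 + 18730·647.5 + 14047·907.8 = 102740447.
Share for B: 7935625/102740447 = 0.07724.
n_B = 120 × 0.07724 = 9.269... → 9.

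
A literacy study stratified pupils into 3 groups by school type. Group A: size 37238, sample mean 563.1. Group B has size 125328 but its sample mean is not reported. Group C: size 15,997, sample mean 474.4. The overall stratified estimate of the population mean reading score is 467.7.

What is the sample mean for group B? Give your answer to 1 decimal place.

Σ Nₕx̄ₕ = N·μ, so 125328·x̄_B = 178563·467.7 − (37238·563.1 + 15997·474.4).
= 83513915.1 − 28557694.6 = 54956220.5.
x̄_B = 54956220.5 / 125328 = 438.499... → 438.5.

438.5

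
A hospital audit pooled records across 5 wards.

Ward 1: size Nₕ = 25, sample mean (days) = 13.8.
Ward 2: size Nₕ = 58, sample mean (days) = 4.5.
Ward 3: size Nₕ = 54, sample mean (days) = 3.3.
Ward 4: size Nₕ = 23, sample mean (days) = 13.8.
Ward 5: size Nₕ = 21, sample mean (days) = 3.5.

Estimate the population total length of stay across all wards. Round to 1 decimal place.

1175.1

Population total = Σ Nₕ·x̄ₕ (each stratum's size times its mean).
25·13.8 + 58·4.5 + 54·3.3 + 23·13.8 + 21·3.5 = 345 + 261 + 178.2 + 317.4 + 73.5 = 1175.1.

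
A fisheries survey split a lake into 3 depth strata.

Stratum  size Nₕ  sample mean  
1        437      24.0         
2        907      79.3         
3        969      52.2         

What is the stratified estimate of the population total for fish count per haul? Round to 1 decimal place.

1: 437·24.0 = 10488
2: 907·79.3 = 71925.1
3: 969·52.2 = 50581.8
τ̂ = Σ Nₕx̄ₕ = 132994.9.

132994.9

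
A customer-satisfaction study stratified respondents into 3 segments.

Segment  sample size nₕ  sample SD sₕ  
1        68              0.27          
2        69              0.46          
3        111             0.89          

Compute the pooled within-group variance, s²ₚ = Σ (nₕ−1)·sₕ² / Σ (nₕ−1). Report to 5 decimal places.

0.43430

1: (68−1)·0.27² = 67·0.0729 = 4.8843
2: (69−1)·0.46² = 68·0.2116 = 14.3888
3: (111−1)·0.89² = 110·0.7921 = 87.131
Numerator = 106.4041; denominator = Σ(nₕ−1) = 245.
s²ₚ = 106.4041/245 = 0.4343024... → 0.43430.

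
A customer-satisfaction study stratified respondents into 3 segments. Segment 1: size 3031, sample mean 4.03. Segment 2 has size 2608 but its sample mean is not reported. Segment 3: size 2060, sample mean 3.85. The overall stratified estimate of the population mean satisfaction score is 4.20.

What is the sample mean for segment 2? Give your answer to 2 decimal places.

4.67

Σ Nₕx̄ₕ = N·μ, so 2608·x̄_2 = 7699·4.20 − (3031·4.03 + 2060·3.85).
= 32335.8 − 20145.93 = 12189.87.
x̄_2 = 12189.87 / 2608 = 4.6740... → 4.67.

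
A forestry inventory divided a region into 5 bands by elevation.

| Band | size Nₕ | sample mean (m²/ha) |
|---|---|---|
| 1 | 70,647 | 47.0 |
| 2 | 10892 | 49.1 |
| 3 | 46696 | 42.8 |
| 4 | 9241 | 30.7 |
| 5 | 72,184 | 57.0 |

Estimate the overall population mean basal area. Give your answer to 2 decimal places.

N = 209660; weights Wₕ = Nₕ/N = (0.3370, 0.0520, 0.2227, 0.0441, 0.3443).
x̄_st = Σ Wₕ·x̄ₕ = 0.3370·47.0 + 0.0520·49.1 + 0.2227·42.8 + 0.0441·30.7 + 0.3443·57.0 ≈ 48.8981...
→ 48.90.

48.90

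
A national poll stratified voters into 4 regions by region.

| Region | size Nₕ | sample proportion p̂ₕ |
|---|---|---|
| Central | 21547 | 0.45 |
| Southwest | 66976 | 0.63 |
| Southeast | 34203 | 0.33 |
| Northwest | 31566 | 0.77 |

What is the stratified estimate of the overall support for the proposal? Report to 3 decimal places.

0.567

Wₕ = Nₕ/N with N = 154292: 0.1397, 0.4341, 0.2217, 0.2046.
p̂_st = 0.1397·0.45 + 0.4341·0.63 + 0.2217·0.33 + 0.2046·0.77 ≈ 0.56700... → 0.567.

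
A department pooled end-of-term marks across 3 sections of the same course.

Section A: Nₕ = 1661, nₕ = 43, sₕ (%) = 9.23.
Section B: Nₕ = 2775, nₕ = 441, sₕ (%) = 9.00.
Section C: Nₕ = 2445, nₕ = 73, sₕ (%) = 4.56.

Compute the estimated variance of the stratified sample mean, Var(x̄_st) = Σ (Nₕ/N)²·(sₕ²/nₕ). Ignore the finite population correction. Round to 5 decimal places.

N = 6881; Wₕ = Nₕ/N.
section A: (1661/6881)²·9.23²/43 = 0.11544393
section B: (2775/6881)²·9.00²/441 = 0.02987234
section C: (2445/6881)²·4.56²/73 = 0.03596346
Sum = 0.18127973 → 0.18128.

0.18128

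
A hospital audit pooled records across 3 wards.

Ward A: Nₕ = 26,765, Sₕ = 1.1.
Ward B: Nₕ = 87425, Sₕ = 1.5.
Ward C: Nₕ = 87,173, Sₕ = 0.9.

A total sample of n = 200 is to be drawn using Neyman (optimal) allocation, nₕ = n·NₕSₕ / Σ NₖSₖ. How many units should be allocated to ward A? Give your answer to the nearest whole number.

25

A: NₕSₕ = 26765·1.1 = 29441.5
B: NₕSₕ = 87425·1.5 = 131137.5
C: NₕSₕ = 87173·0.9 = 78455.7
Σ NₕSₕ = 239034.7.
n_A = 200·29441.5/239034.7 = 24.634... → 25.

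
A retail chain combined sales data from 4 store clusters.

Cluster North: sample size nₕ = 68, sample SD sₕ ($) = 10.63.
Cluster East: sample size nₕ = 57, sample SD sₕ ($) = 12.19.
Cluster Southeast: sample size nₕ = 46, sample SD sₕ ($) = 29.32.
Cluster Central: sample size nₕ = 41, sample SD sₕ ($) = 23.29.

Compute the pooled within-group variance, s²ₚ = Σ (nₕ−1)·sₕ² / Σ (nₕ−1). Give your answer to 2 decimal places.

366.70

North: (68−1)·10.63² = 67·112.9969 = 7570.7923
East: (57−1)·12.19² = 56·148.5961 = 8321.3816
Southeast: (46−1)·29.32² = 45·859.6624 = 38684.808
Central: (41−1)·23.29² = 40·542.4241 = 21696.964
Numerator = 76273.9459; denominator = Σ(nₕ−1) = 208.
s²ₚ = 76273.9459/208 = 366.7017... → 366.70.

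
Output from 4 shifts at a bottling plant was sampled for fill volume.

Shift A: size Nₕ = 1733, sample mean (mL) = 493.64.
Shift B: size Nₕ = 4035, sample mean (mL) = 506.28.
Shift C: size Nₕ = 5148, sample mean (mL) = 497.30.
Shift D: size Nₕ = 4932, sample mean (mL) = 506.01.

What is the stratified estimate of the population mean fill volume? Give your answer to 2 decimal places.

N = 15848; weights Wₕ = Nₕ/N = (0.1094, 0.2546, 0.3248, 0.3112).
x̄_st = Σ Wₕ·x̄ₕ = 0.1094·493.64 + 0.2546·506.28 + 0.3248·497.30 + 0.3112·506.01 ≈ 501.8967...
→ 501.90.

501.90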